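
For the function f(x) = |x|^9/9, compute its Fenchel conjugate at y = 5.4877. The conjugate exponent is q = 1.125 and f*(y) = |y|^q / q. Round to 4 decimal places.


The conjugate exponent q satisfies 1/p + 1/q = 1.
p = 9, so q = 9/(9 - 1) = 1.125
|y|^q = 5.4877^1.125 = 6.7891
f*(5.4877) = 6.7891 / 1.125 = 6.0348


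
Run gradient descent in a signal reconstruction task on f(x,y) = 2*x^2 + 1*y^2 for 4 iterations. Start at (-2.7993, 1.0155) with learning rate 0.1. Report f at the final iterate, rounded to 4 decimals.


Gradient descent on f(x,y) = 2*x^2 + 1*y^2.
Starting point: (-2.7993, 1.0155), alpha = 0.1
Step 1: grad_x = 2*2*-2.7993 = -11.1972, grad_y = 2*1*1.0155 = 2.031
  x_1 = -2.7993 - 0.1*-11.1972 = -1.6796
  y_1 = 1.0155 - 0.1*2.031 = 0.8124
Step 2: grad_x = 2*2*-1.6796 = -6.7183, grad_y = 2*1*0.8124 = 1.6248
  x_2 = -1.6796 - 0.1*-6.7183 = -1.0077
  y_2 = 0.8124 - 0.1*1.6248 = 0.6499
Step 3: grad_x = 2*2*-1.0077 = -4.031, grad_y = 2*1*0.6499 = 1.2998
  x_3 = -1.0077 - 0.1*-4.031 = -0.6046
  y_3 = 0.6499 - 0.1*1.2998 = 0.5199
Step 4: grad_x = 2*2*-0.6046 = -2.4186, grad_y = 2*1*0.5199 = 1.0399
  x_4 = -0.6046 - 0.1*-2.4186 = -0.3628
  y_4 = 0.5199 - 0.1*1.0399 = 0.4159
f(-0.3628, 0.4159) = 2*(-0.3628)^2 + 1*0.4159^2 = 0.4362


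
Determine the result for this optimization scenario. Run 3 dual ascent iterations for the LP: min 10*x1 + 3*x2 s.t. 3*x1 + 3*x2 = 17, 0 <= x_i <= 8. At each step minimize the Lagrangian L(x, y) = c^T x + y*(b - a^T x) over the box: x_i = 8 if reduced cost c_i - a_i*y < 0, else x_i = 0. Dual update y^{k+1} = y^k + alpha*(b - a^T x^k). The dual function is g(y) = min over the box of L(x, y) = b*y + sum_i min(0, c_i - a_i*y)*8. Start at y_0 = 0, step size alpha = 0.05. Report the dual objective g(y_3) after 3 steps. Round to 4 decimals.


Dual ascent for LP: min 10*x1 + 3*x2, 3*x1 + 3*x2 = 17, 0 <= x_i <= 8
Step 1: y^k = 0.0, reduced costs: (10.0, 3.0)
  x^k = (0.0, 0.0), subgradient = b - a^T x = 17.0
  y^{k+1} = 0.0 + 0.05*17.0 = 0.85
Step 2: y^k = 0.85, reduced costs: (7.45, 0.45)
  x^k = (0.0, 0.0), subgradient = b - a^T x = 17.0
  y^{k+1} = 0.85 + 0.05*17.0 = 1.7
Step 3: y^k = 1.7, reduced costs: (4.9, -2.1)
  x^k = (0.0, 8.0), subgradient = b - a^T x = -7.0
  y^{k+1} = 1.7 + 0.05*-7.0 = 1.35
Dual objective at y_3 = 1.35: reduced costs (5.95, -1.05), box minimizer x = (0.0, 8.0)
g(y_3) = b*y + (c1 - a1*y)*x1 + (c2 - a2*y)*x2 = 17*1.35 + 5.95*0.0 + (-1.05)*8.0 = 22.95 + 0.0 - 8.4 = 14.55


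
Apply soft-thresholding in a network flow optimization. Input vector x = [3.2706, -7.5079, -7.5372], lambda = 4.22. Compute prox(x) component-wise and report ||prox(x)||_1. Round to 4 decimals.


Soft-thresholding with lambda = 4.22:
prox(3.2706) = sign(3.2706)*max(|3.2706| - 4.22, 0) = 0.0
prox(-7.5079) = sign(-7.5079)*max(|-7.5079| - 4.22, 0) = -3.2879
prox(-7.5372) = sign(-7.5372)*max(|-7.5372| - 4.22, 0) = -3.3172
prox(x) = [0.0, -3.2879, -3.3172]
||prox(x)||_1 = 0.0 + 3.2879 + 3.3172 = 6.6051


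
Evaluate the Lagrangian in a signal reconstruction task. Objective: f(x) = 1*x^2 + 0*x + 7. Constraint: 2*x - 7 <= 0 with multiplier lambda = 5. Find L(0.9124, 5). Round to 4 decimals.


Step 1: Evaluate f(x).
f(0.9124) = 1*0.9124^2 + 0*0.9124 + 7 = 7.8325
Step 2: Evaluate g(x).
g(0.9124) = 2*0.9124 - 7 = -5.1752
Step 3: Compute Lagrangian.
L = 7.8325 + 5*-5.1752 = -18.0435


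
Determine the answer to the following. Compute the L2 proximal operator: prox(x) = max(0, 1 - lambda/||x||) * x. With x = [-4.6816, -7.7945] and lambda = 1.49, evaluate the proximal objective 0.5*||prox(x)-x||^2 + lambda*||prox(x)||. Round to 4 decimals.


Step 1: Compute ||x||.
||x|| = 9.0924
Step 2: Compute scaling factor.
scale = max(0, 1 - 1.49/9.0924) = 0.8361
Step 3: prox(x) = [-3.9144, -6.5172]
||prox(x)|| = 7.6024
Step 4: Proximal objective.
0.5*||prox-x||^2 = 1.1101
lambda*||prox|| = 11.3276
Total = 12.4376


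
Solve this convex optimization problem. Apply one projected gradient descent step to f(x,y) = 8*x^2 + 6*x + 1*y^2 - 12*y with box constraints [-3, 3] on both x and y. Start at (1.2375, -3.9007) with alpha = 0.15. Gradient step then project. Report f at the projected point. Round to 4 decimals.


Step 1: Compute gradient at (1.2375, -3.9007).
grad_x = 2*8*1.2375 + 6 = 25.8
grad_y = 2*1*-3.9007 - 12 = -19.8014
Step 2: Gradient step.
x_raw = 1.2375 - 0.15*25.8 = -2.6325
y_raw = -3.9007 - 0.15*-19.8014 = -0.9305
Step 3: Project onto [-3, 3].
x_proj = clip(-2.6325) = -2.6325
y_proj = clip(-0.9305) = -0.9305
Step 4: Evaluate f.
f(-2.6325, -0.9305) = 51.6771


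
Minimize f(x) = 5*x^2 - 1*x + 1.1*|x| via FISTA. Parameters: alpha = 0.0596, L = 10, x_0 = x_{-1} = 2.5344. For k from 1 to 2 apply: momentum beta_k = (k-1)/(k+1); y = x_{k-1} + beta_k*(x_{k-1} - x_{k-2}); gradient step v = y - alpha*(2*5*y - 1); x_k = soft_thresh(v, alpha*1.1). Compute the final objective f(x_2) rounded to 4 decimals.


FISTA on f(x) = 5*x^2 - 1*x + 1.1*|x|
L = 10, alpha = 0.0596
Iteration 1: beta = 0.0, y = 2.5344 + 0.0*(2.5344 - 2.5344) = 2.5344
  grad(y) = 24.344, v = y - alpha*grad = 1.0835
  prox(v) = soft_thresh(1.0835, 0.0656) = 1.0179
Iteration 2: beta = 0.3333, y = 1.0179 + 0.3333*(1.0179 - 2.5344) = 0.5125
  grad(y) = 4.1245, v = y - alpha*grad = 0.2666
  prox(v) = soft_thresh(0.2666, 0.0656) = 0.2011
f(x_2) = 5*0.2011^2 - 1*0.2011 + 1.1*|0.2011| = 0.2223


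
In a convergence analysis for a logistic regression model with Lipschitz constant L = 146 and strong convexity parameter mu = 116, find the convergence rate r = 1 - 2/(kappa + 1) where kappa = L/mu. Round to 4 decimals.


Step 1: Compute the condition number.
kappa = L/mu = 146/116 = 1.2586
Step 2: Compute the convergence rate.
r = 1 - 2/(kappa + 1) = 1 - 2*mu/(L + mu) = (L - mu)/(L + mu) = 30/262 = 0.1145


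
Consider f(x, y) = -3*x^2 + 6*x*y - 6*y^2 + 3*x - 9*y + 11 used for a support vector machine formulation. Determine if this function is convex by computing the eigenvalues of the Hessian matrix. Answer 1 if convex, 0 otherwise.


The Hessian of f(x,y) = -3*x^2 + 6*x*y - 6*y^2 + 3*x - 9*y + 11 is:
H = [[-6, 6], [6, -12]]
Trace = -6 - 12 = -18
Determinant = -6*-12 - (6)^2 = 36
Discriminant = (-18)^2 - 4*36 = 180.0
Eigenvalues: lambda_1 = -15.7082, lambda_2 = -2.2918
The function is not convex.

0


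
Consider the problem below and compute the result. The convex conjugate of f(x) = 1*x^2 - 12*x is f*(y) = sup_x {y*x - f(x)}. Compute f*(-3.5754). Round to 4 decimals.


f*(y) = sup_x {y*x - a*x^2 - b*x} = sup_x {(y-b)*x - a*x^2}
FOC: (y - b) - 2a*x = 0 => x* = (y - b)/(2a)
x* = (-3.5754 + 12)/(2*1) = 4.2123
f*(-3.5754) = (y-b)^2/(4a) = (-3.5754 + 12)^2/(4*1)
= 70.9739/4 = 17.7435


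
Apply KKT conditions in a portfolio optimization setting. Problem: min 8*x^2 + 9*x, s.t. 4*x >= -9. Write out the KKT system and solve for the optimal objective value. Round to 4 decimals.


Step 1: Try lambda = 0 (constraint inactive).
Stationarity: 2*8*x + 9 = 0
x* = -9/(2*8) = -0.5625
Check constraint: 4*-0.5625 = -2.25 >= -9 -- satisfied.
Step 2: Compute optimal value.
f(x*) = 8*(-0.5625)^2 + 9*(-0.5625) = -2.5313


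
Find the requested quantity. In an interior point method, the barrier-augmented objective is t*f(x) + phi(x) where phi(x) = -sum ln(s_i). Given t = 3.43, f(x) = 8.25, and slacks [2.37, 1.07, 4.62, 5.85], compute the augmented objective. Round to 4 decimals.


Step 1: Compute log-barrier.
ln values: [0.8629, 0.0677, 1.5304, 1.7664]
phi = -(0.8629 + 0.0677 + 1.5304 + 1.7664) = -4.2274
Step 2: Compute augmented objective.
t*f(x) = 3.43*8.25 = 28.2975
Total = 28.2975 - 4.2274 = 24.0701


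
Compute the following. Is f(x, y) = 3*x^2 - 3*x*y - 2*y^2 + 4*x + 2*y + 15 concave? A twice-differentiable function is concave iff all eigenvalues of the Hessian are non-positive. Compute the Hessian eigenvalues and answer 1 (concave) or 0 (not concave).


The Hessian of f(x,y) = 3*x^2 - 3*x*y - 2*y^2 + 4*x + 2*y + 15 is:
H = [[6, -3], [-3, -4]]
Trace = 6 - 4 = 2
Determinant = 6*-4 - (-3)^2 = -33
Discriminant = (2)^2 - 4*-33 = 136.0
Eigenvalues: lambda_1 = -4.831, lambda_2 = 6.831
The function is not concave.

0


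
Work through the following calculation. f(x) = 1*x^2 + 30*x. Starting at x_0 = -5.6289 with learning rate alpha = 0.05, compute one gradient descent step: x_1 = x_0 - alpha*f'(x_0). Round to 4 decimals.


We compute the gradient at x_0 and apply the update.
f'(x) = 2*x + 30
f'(-5.6289) = 2*-5.6289 + 30 = 18.7422
x_1 = -5.6289 - 0.05*18.7422 = -6.566


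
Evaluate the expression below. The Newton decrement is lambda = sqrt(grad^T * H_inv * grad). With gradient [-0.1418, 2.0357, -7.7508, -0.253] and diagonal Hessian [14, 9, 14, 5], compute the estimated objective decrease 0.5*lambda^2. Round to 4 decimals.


Step 1: H is diagonal, so H^(-1) * g = [-0.0101, 0.2262, -0.5536, -0.0506].
Step 2: g^T H^(-1) g = sum_i g_i^2 / H_ii
  = (-0.1418)^2/14 + (2.0357)^2/9 + (-7.7508)^2/14 + (-0.253)^2/5
  = 0.0014 + 0.4605 + 4.2911 + 0.0128 = 4.7658
Step 3: Objective decrease = 0.5 * g^T H^(-1) g = 2.3829


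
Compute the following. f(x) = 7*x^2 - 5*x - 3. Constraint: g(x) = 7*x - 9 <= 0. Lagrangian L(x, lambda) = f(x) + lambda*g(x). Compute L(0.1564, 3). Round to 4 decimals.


Step 1: Evaluate f(x).
f(0.1564) = 7*0.1564^2 - 5*0.1564 - 3 = -3.6108
Step 2: Evaluate g(x).
g(0.1564) = 7*0.1564 - 9 = -7.9052
Step 3: Compute Lagrangian.
L = -3.6108 + 3*-7.9052 = -27.3264


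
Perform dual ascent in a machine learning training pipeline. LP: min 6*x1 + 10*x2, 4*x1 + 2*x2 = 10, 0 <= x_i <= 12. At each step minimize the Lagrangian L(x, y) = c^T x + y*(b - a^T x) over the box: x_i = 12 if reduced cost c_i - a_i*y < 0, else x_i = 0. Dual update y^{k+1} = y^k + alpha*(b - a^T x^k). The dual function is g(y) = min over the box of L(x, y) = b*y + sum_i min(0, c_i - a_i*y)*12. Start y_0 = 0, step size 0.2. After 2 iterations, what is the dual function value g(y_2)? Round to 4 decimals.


Dual ascent for LP: min 6*x1 + 10*x2, 4*x1 + 2*x2 = 10, 0 <= x_i <= 12
Step 1: y^k = 0.0, reduced costs: (6.0, 10.0)
  x^k = (0.0, 0.0), subgradient = b - a^T x = 10.0
  y^{k+1} = 0.0 + 0.2*10.0 = 2.0
Step 2: y^k = 2.0, reduced costs: (-2.0, 6.0)
  x^k = (12.0, 0.0), subgradient = b - a^T x = -38.0
  y^{k+1} = 2.0 + 0.2*-38.0 = -5.6
Dual objective at y_2 = -5.6: reduced costs (28.4, 21.2), box minimizer x = (0.0, 0.0)
g(y_2) = b*y + (c1 - a1*y)*x1 + (c2 - a2*y)*x2 = 10*(-5.6) + 28.4*0.0 + 21.2*0.0 = -56.0 + 0.0 + 0.0 = -56.0


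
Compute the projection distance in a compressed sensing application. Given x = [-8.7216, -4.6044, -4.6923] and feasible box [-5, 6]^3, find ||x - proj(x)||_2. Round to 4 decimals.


Project each component onto [-5, 6].
clip(-8.7216) = -5.0, clip(-4.6044) = -4.6044, clip(-4.6923) = -4.6923
Projection = [-5.0, -4.6044, -4.6923]
Squared diffs: [13.8503, 0.0, 0.0]
Distance = sqrt(13.8503) = 3.7216


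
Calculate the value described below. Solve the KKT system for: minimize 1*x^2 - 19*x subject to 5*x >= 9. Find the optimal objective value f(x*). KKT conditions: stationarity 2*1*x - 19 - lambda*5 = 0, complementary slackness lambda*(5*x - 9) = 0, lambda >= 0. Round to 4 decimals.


Step 1: Try lambda = 0 (constraint inactive).
Stationarity: 2*1*x - 19 = 0
x* = 19/(2*1) = 9.5
Check constraint: 5*9.5 = 47.5 >= 9 -- satisfied.
Step 2: Compute optimal value.
f(x*) = 1*9.5^2 - 19*9.5 = -90.25


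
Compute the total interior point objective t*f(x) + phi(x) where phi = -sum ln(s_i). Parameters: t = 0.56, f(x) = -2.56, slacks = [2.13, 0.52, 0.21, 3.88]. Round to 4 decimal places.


Step 1: Compute log-barrier.
ln values: [0.7561, -0.6539, -1.5606, 1.3558]
phi = -(0.7561 - 0.6539 - 1.5606 + 1.3558) = 0.1026
Step 2: Compute augmented objective.
t*f(x) = 0.56*-2.56 = -1.4336
Total = -1.4336 + 0.1026 = -1.331


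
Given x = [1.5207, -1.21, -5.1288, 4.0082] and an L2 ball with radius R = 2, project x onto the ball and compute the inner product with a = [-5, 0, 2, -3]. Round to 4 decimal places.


Step 1: Compute ||x|| (intermediates to 6 decimals).
||x|| = sqrt(1.5207^2 + (-1.21)^2 + (-5.1288)^2 + 4.0082^2) = 6.79315
Step 2: Project.
Since ||x|| > R, scale = R/||x|| = 2/6.79315 = 0.294414, proj(x) = scale * x
proj(x) = [0.447715, -0.356241, -1.509991, 1.18007]
Step 3: Dot product.
a^T * proj(x) = -5*0.447715 + 0*(-0.356241) + 2*(-1.509991) - 3*1.18007 = -8.7988


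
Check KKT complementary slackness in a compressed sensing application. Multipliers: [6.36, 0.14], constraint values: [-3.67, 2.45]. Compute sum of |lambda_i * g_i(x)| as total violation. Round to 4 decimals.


KKT complementary slackness check:
lambda_1 * g_1 = 6.36 * -3.67 = -23.3412
lambda_2 * g_2 = 0.14 * 2.45 = 0.343
Total violation = 23.3412 + 0.343 = 23.6842


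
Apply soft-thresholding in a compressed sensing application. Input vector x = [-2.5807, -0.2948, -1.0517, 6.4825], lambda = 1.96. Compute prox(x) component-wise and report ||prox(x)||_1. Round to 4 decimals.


Soft-thresholding with lambda = 1.96:
prox(-2.5807) = sign(-2.5807)*max(|-2.5807| - 1.96, 0) = -0.6207
prox(-0.2948) = sign(-0.2948)*max(|-0.2948| - 1.96, 0) = 0.0
prox(-1.0517) = sign(-1.0517)*max(|-1.0517| - 1.96, 0) = 0.0
prox(6.4825) = sign(6.4825)*max(|6.4825| - 1.96, 0) = 4.5225
prox(x) = [-0.6207, 0.0, 0.0, 4.5225]
||prox(x)||_1 = 0.6207 + 0.0 + 0.0 + 4.5225 = 5.1432


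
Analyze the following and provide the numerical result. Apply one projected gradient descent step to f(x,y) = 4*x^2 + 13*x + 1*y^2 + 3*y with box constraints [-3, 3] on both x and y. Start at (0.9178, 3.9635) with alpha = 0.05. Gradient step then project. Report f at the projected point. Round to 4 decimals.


Step 1: Compute gradient at (0.9178, 3.9635).
grad_x = 2*4*0.9178 + 13 = 20.3424
grad_y = 2*1*3.9635 + 3 = 10.927
Step 2: Gradient step.
x_raw = 0.9178 - 0.05*20.3424 = -0.0993
y_raw = 3.9635 - 0.05*10.927 = 3.4172
Step 3: Project onto [-3, 3].
x_proj = clip(-0.0993) = -0.0993
y_proj = clip(3.4172) = 3.0
Step 4: Evaluate f.
f(-0.0993, 3.0) = 16.7483


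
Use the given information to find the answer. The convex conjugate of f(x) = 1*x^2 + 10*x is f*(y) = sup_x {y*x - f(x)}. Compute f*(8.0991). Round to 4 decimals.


f*(y) = sup_x {y*x - a*x^2 - b*x} = sup_x {(y-b)*x - a*x^2}
FOC: (y - b) - 2a*x = 0 => x* = (y - b)/(2a)
x* = (8.0991 - 10)/(2*1) = -0.9505
f*(8.0991) = (y-b)^2/(4a) = (8.0991 - 10)^2/(4*1)
= 3.6134/4 = 0.9034


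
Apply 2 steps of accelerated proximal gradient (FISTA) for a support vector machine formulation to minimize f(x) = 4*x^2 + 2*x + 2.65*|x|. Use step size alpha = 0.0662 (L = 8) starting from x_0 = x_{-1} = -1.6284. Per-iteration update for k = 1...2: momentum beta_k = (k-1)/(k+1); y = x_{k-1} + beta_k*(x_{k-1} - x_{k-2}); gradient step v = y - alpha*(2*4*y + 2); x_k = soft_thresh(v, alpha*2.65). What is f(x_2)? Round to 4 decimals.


FISTA on f(x) = 4*x^2 + 2*x + 2.65*|x|
L = 8, alpha = 0.0662
Iteration 1: beta = 0.0, y = -1.6284 + 0.0*(-1.6284 + 1.6284) = -1.6284
  grad(y) = -11.0272, v = y - alpha*grad = -0.8984
  prox(v) = soft_thresh(-0.8984, 0.1754) = -0.723
Iteration 2: beta = 0.3333, y = -0.723 + 0.3333*(-0.723 + 1.6284) = -0.4212
  grad(y) = -1.3693, v = y - alpha*grad = -0.3305
  prox(v) = soft_thresh(-0.3305, 0.1754) = -0.1551
f(x_2) = 4*(-0.1551)^2 + 2*(-0.1551) + 2.65*|-0.1551| = 0.197


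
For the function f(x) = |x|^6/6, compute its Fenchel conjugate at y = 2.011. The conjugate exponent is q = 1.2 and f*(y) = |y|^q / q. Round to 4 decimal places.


The conjugate exponent q satisfies 1/p + 1/q = 1.
p = 6, so q = 6/(6 - 1) = 1.2
|y|^q = 2.011^1.2 = 2.3126
f*(2.011) = 2.3126 / 1.2 = 1.9271


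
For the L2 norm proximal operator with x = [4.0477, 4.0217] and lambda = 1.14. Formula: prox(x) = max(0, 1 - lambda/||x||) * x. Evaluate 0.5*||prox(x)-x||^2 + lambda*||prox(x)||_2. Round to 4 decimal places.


Step 1: Compute ||x||.
||x|| = 5.706
Step 2: Compute scaling factor.
scale = max(0, 1 - 1.14/5.706) = 0.8002
Step 3: prox(x) = [3.239, 3.2182]
||prox(x)|| = 4.566
Step 4: Proximal objective.
0.5*||prox-x||^2 = 0.6498
lambda*||prox|| = 5.2052
Total = 5.855


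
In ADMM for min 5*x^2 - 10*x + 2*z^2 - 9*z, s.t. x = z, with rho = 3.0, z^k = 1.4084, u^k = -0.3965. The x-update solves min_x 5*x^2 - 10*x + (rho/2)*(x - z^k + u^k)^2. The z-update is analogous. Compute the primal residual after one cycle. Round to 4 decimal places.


ADMM iteration with rho = 3.0, z^k = 1.4084, u^k = -0.3965
Step 1: x-update.
Minimize 5*x^2 - 10*x + (3.0/2)*(x - 1.4084 - 0.3965)^2
FOC: (2*5 + 3.0)*x = 10 + 3.0*(1.4084 + 0.3965)
x^{k+1} = 1.1857
Step 2: z-update.
Minimize 2*z^2 - 9*z + (3.0/2)*(1.1857 - z - 0.3965)^2
FOC: (2*2 + 3.0)*z = 9 + 3.0*(1.1857 - 0.3965)
z^{k+1} = 1.624
Step 3: u-update.
u^{k+1} = -0.3965 + 1.1857 - 1.624 = -0.8347
Step 4: Primal residual = |1.1857 - 1.624| = 0.4382


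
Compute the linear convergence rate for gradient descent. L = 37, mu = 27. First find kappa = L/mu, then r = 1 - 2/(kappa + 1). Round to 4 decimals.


Step 1: Compute the condition number.
kappa = L/mu = 37/27 = 1.3704
Step 2: Compute the convergence rate.
r = 1 - 2/(kappa + 1) = 1 - 2*mu/(L + mu) = (L - mu)/(L + mu) = 10/64 = 0.1563


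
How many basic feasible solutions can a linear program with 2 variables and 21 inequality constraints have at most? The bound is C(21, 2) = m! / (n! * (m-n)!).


Each vertex corresponds to some choice of n active constraints out of m, so the number of vertices is at most C(m, n) = m! / (n!(m-n)!).
m = 21, n = 2
Numerator: 21 * 20
Denominator: 2! = 2
C(21, 2) = 210


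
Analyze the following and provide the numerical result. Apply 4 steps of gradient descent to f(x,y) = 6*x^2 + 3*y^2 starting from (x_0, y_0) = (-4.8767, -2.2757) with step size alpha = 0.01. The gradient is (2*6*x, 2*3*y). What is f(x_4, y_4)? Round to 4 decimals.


Gradient descent on f(x,y) = 6*x^2 + 3*y^2.
Starting point: (-4.8767, -2.2757), alpha = 0.01
Step 1: grad_x = 2*6*-4.8767 = -58.5204, grad_y = 2*3*-2.2757 = -13.6542
  x_1 = -4.8767 - 0.01*-58.5204 = -4.2915
  y_1 = -2.2757 - 0.01*-13.6542 = -2.1392
Step 2: grad_x = 2*6*-4.2915 = -51.498, grad_y = 2*3*-2.1392 = -12.8349
  x_2 = -4.2915 - 0.01*-51.498 = -3.7765
  y_2 = -2.1392 - 0.01*-12.8349 = -2.0108
Step 3: grad_x = 2*6*-3.7765 = -45.3182, grad_y = 2*3*-2.0108 = -12.0649
  x_3 = -3.7765 - 0.01*-45.3182 = -3.3233
  y_3 = -2.0108 - 0.01*-12.0649 = -1.8902
Step 4: grad_x = 2*6*-3.3233 = -39.88, grad_y = 2*3*-1.8902 = -11.341
  x_4 = -3.3233 - 0.01*-39.88 = -2.9245
  y_4 = -1.8902 - 0.01*-11.341 = -1.7768
f(-2.9245, -1.7768) = 6*(-2.9245)^2 + 3*(-1.7768)^2 = 60.7879


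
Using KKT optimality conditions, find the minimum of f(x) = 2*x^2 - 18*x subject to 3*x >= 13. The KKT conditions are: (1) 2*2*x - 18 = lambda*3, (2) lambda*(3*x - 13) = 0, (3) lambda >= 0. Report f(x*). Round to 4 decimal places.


Step 1: Try lambda = 0 (constraint inactive).
Stationarity: 2*2*x - 18 = 0
x* = 18/(2*2) = 4.5
Check constraint: 3*4.5 = 13.5 >= 13 -- satisfied.
Step 2: Compute optimal value.
f(x*) = 2*4.5^2 - 18*4.5 = -40.5


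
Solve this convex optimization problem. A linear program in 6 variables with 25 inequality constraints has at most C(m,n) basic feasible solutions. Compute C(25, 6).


Each vertex corresponds to some choice of n active constraints out of m, so the number of vertices is at most C(m, n) = m! / (n!(m-n)!).
m = 25, n = 6
Numerator: 25 * 24 * 23 * 22 * 21 * 20
Denominator: 6! = 720
C(25, 6) = 177100


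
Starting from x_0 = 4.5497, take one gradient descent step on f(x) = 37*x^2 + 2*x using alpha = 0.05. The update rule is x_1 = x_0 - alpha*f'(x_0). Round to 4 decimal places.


We compute the gradient at x_0 and apply the update.
f'(x) = 74*x + 2
f'(4.5497) = 74*4.5497 + 2 = 338.6778
x_1 = 4.5497 - 0.05*338.6778 = -12.3842


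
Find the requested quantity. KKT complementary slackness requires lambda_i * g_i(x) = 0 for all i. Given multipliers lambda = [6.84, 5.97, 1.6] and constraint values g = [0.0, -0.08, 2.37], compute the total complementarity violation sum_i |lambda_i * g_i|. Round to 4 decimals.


KKT complementary slackness check:
lambda_1 * g_1 = 6.84 * 0.0 = 0.0
lambda_2 * g_2 = 5.97 * -0.08 = -0.4776
lambda_3 * g_3 = 1.6 * 2.37 = 3.792
Total violation = 0.0 + 0.4776 + 3.792 = 4.2696


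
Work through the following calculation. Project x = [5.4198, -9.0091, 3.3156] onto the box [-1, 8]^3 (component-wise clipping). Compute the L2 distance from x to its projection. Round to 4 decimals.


Project each component onto [-1, 8].
clip(5.4198) = 5.4198, clip(-9.0091) = -1.0, clip(3.3156) = 3.3156
Projection = [5.4198, -1.0, 3.3156]
Squared diffs: [0.0, 64.1457, 0.0]
Distance = sqrt(64.1457) = 8.0091


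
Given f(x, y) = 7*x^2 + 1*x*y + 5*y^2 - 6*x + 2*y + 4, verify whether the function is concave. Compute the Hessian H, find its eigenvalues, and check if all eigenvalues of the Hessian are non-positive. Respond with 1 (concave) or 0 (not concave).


The Hessian of f(x,y) = 7*x^2 + 1*x*y + 5*y^2 - 6*x + 2*y + 4 is:
H = [[14, 1], [1, 10]]
Trace = 14 + 10 = 24
Determinant = 14*10 - (1)^2 = 139
Discriminant = (24)^2 - 4*139 = 20.0
Eigenvalues: lambda_1 = 9.7639, lambda_2 = 14.2361
The function is not concave.

0


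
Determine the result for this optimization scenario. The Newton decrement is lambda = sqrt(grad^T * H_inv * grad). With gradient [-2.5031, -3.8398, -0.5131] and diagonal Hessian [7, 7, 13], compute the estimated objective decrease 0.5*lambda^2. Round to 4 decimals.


Step 1: H is diagonal, so H^(-1) * g = [-0.3576, -0.5485, -0.0395].
Step 2: g^T H^(-1) g = sum_i g_i^2 / H_ii
  = (-2.5031)^2/7 + (-3.8398)^2/7 + (-0.5131)^2/13
  = 0.8951 + 2.1063 + 0.0203 = 3.0216
Step 3: Objective decrease = 0.5 * g^T H^(-1) g = 1.5108


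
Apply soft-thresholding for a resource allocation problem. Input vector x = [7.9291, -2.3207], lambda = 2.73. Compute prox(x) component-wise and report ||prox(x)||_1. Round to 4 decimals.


Soft-thresholding with lambda = 2.73:
prox(7.9291) = sign(7.9291)*max(|7.9291| - 2.73, 0) = 5.1991
prox(-2.3207) = sign(-2.3207)*max(|-2.3207| - 2.73, 0) = 0.0
prox(x) = [5.1991, 0.0]
||prox(x)||_1 = 5.1991 + 0.0 = 5.1991


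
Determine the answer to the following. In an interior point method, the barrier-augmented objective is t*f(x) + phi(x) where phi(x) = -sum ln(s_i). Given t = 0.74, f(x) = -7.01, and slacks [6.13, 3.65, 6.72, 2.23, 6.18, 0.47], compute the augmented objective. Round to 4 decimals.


Step 1: Compute log-barrier.
ln values: [1.8132, 1.2947, 1.9051, 0.802, 1.8213, -0.755]
phi = -(1.8132 + 1.2947 + 1.9051 + 0.802 + 1.8213 - 0.755) = -6.8813
Step 2: Compute augmented objective.
t*f(x) = 0.74*-7.01 = -5.1874
Total = -5.1874 - 6.8813 = -12.0687


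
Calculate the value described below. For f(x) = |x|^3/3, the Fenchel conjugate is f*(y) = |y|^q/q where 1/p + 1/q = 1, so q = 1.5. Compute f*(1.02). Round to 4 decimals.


The conjugate exponent q satisfies 1/p + 1/q = 1.
p = 3, so q = 3/(3 - 1) = 1.5
|y|^q = 1.02^1.5 = 1.0301
f*(1.02) = 1.0301 / 1.5 = 0.6868


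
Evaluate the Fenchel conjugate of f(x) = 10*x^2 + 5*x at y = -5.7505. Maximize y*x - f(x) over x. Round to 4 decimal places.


f*(y) = sup_x {y*x - a*x^2 - b*x} = sup_x {(y-b)*x - a*x^2}
FOC: (y - b) - 2a*x = 0 => x* = (y - b)/(2a)
x* = (-5.7505 - 5)/(2*10) = -0.5375
f*(-5.7505) = (y-b)^2/(4a) = (-5.7505 - 5)^2/(4*10)
= 115.5733/40 = 2.8893


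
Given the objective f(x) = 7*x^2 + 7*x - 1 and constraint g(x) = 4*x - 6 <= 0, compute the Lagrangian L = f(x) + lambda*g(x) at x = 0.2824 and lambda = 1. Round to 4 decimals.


Step 1: Evaluate f(x).
f(0.2824) = 7*0.2824^2 + 7*0.2824 - 1 = 1.535
Step 2: Evaluate g(x).
g(0.2824) = 4*0.2824 - 6 = -4.8704
Step 3: Compute Lagrangian.
L = 1.535 + 1*-4.8704 = -3.3354


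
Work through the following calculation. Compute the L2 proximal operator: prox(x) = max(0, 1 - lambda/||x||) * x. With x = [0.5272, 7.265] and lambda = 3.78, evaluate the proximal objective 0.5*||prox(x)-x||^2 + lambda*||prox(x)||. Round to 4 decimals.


Step 1: Compute ||x||.
||x|| = 7.2841
Step 2: Compute scaling factor.
scale = max(0, 1 - 3.78/7.2841) = 0.4811
Step 3: prox(x) = [0.2536, 3.4949]
||prox(x)|| = 3.5041
Step 4: Proximal objective.
0.5*||prox-x||^2 = 7.1442
lambda*||prox|| = 13.2455
Total = 20.3897


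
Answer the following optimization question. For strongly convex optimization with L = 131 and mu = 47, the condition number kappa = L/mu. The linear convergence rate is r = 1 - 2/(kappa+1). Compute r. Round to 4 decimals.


Step 1: Compute the condition number.
kappa = L/mu = 131/47 = 2.7872
Step 2: Compute the convergence rate.
r = 1 - 2/(kappa + 1) = 1 - 2*mu/(L + mu) = (L - mu)/(L + mu) = 84/178 = 0.4719


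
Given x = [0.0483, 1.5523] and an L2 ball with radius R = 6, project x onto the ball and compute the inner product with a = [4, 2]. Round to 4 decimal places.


Step 1: Compute ||x|| (intermediates to 6 decimals).
||x|| = sqrt(0.0483^2 + 1.5523^2) = 1.553051
Step 2: Project.
Since ||x|| <= R, proj = x (no scaling needed).
proj(x) = [0.0483, 1.5523]
Step 3: Dot product.
a^T * proj(x) = 4*0.0483 + 2*1.5523 = 3.2978


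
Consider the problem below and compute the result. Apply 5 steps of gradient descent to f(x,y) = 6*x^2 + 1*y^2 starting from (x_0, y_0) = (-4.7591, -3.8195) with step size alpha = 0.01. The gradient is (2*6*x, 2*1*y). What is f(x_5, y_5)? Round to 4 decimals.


Gradient descent on f(x,y) = 6*x^2 + 1*y^2.
Starting point: (-4.7591, -3.8195), alpha = 0.01
Step 1: grad_x = 2*6*-4.7591 = -57.1092, grad_y = 2*1*-3.8195 = -7.639
  x_1 = -4.7591 - 0.01*-57.1092 = -4.188
  y_1 = -3.8195 - 0.01*-7.639 = -3.7431
Step 2: grad_x = 2*6*-4.188 = -50.2561, grad_y = 2*1*-3.7431 = -7.4862
  x_2 = -4.188 - 0.01*-50.2561 = -3.6854
  y_2 = -3.7431 - 0.01*-7.4862 = -3.6682
Step 3: grad_x = 2*6*-3.6854 = -44.2254, grad_y = 2*1*-3.6682 = -7.3365
  x_3 = -3.6854 - 0.01*-44.2254 = -3.2432
  y_3 = -3.6682 - 0.01*-7.3365 = -3.5949
Step 4: grad_x = 2*6*-3.2432 = -38.9183, grad_y = 2*1*-3.5949 = -7.1898
  x_4 = -3.2432 - 0.01*-38.9183 = -2.854
  y_4 = -3.5949 - 0.01*-7.1898 = -3.523
Step 5: grad_x = 2*6*-2.854 = -34.2481, grad_y = 2*1*-3.523 = -7.046
  x_5 = -2.854 - 0.01*-34.2481 = -2.5115
  y_5 = -3.523 - 0.01*-7.046 = -3.4525
f(-2.5115, -3.4525) = 6*(-2.5115)^2 + 1*(-3.4525)^2 = 49.7666


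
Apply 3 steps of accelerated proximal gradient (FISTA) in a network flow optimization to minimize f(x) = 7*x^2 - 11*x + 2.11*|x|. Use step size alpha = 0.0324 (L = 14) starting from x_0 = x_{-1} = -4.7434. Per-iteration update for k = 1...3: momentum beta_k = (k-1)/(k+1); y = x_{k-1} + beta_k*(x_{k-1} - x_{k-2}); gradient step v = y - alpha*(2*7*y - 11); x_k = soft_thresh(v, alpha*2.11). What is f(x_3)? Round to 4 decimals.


FISTA on f(x) = 7*x^2 - 11*x + 2.11*|x|
L = 14, alpha = 0.0324
Iteration 1: beta = 0.0, y = -4.7434 + 0.0*(-4.7434 + 4.7434) = -4.7434
  grad(y) = -77.4076, v = y - alpha*grad = -2.2354
  prox(v) = soft_thresh(-2.2354, 0.0684) = -2.167
Iteration 2: beta = 0.3333, y = -2.167 + 0.3333*(-2.167 + 4.7434) = -1.3082
  grad(y) = -29.3154, v = y - alpha*grad = -0.3584
  prox(v) = soft_thresh(-0.3584, 0.0684) = -0.2901
Iteration 3: beta = 0.5, y = -0.2901 + 0.5*(-0.2901 + 2.167) = 0.6484
  grad(y) = -1.922, v = y - alpha*grad = 0.7107
  prox(v) = soft_thresh(0.7107, 0.0684) = 0.6423
f(x_3) = 7*0.6423^2 - 11*0.6423 + 2.11*|0.6423| = -2.8222


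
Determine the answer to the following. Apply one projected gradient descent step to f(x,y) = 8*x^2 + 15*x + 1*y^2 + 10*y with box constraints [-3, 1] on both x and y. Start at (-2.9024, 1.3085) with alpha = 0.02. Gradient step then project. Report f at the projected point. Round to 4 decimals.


Step 1: Compute gradient at (-2.9024, 1.3085).
grad_x = 2*8*-2.9024 + 15 = -31.4384
grad_y = 2*1*1.3085 + 10 = 12.617
Step 2: Gradient step.
x_raw = -2.9024 - 0.02*-31.4384 = -2.2736
y_raw = 1.3085 - 0.02*12.617 = 1.0562
Step 3: Project onto [-3, 1].
x_proj = clip(-2.2736) = -2.2736
y_proj = clip(1.0562) = 1.0
Step 4: Evaluate f.
f(-2.2736, 1.0) = 18.2507


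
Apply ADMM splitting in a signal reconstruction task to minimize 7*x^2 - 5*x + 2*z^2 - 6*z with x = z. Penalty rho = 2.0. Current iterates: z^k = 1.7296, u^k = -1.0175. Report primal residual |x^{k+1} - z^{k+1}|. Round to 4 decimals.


ADMM iteration with rho = 2.0, z^k = 1.7296, u^k = -1.0175
Step 1: x-update.
Minimize 7*x^2 - 5*x + (2.0/2)*(x - 1.7296 - 1.0175)^2
FOC: (2*7 + 2.0)*x = 5 + 2.0*(1.7296 + 1.0175)
x^{k+1} = 0.6559
Step 2: z-update.
Minimize 2*z^2 - 6*z + (2.0/2)*(0.6559 - z - 1.0175)^2
FOC: (2*2 + 2.0)*z = 6 + 2.0*(0.6559 - 1.0175)
z^{k+1} = 0.8795
Step 3: u-update.
u^{k+1} = -1.0175 + 0.6559 - 0.8795 = -1.2411
Step 4: Primal residual = |0.6559 - 0.8795| = 0.2236


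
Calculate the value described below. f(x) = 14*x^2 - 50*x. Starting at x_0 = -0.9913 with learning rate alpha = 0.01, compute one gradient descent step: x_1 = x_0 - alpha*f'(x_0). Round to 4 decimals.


We compute the gradient at x_0 and apply the update.
f'(x) = 28*x - 50
f'(-0.9913) = 28*-0.9913 - 50 = -77.7564
x_1 = -0.9913 - 0.01*-77.7564 = -0.2137


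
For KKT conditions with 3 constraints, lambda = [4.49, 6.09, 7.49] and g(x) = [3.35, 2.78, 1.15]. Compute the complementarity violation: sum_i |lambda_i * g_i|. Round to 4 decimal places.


KKT complementary slackness check:
lambda_1 * g_1 = 4.49 * 3.35 = 15.0415
lambda_2 * g_2 = 6.09 * 2.78 = 16.9302
lambda_3 * g_3 = 7.49 * 1.15 = 8.6135
Total violation = 15.0415 + 16.9302 + 8.6135 = 40.5852


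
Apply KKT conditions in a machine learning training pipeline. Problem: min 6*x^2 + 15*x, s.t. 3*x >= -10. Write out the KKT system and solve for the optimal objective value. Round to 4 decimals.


Step 1: Try lambda = 0 (constraint inactive).
Stationarity: 2*6*x + 15 = 0
x* = -15/(2*6) = -1.25
Check constraint: 3*-1.25 = -3.75 >= -10 -- satisfied.
Step 2: Compute optimal value.
f(x*) = 6*(-1.25)^2 + 15*(-1.25) = -9.375


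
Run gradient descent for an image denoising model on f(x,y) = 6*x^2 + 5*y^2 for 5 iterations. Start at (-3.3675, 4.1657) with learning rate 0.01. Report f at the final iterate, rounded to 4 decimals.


Gradient descent on f(x,y) = 6*x^2 + 5*y^2.
Starting point: (-3.3675, 4.1657), alpha = 0.01
Step 1: grad_x = 2*6*-3.3675 = -40.41, grad_y = 2*5*4.1657 = 41.657
  x_1 = -3.3675 - 0.01*-40.41 = -2.9634
  y_1 = 4.1657 - 0.01*41.657 = 3.7491
Step 2: grad_x = 2*6*-2.9634 = -35.5608, grad_y = 2*5*3.7491 = 37.4913
  x_2 = -2.9634 - 0.01*-35.5608 = -2.6078
  y_2 = 3.7491 - 0.01*37.4913 = 3.3742
Step 3: grad_x = 2*6*-2.6078 = -31.2935, grad_y = 2*5*3.3742 = 33.7422
  x_3 = -2.6078 - 0.01*-31.2935 = -2.2949
  y_3 = 3.3742 - 0.01*33.7422 = 3.0368
Step 4: grad_x = 2*6*-2.2949 = -27.5383, grad_y = 2*5*3.0368 = 30.368
  x_4 = -2.2949 - 0.01*-27.5383 = -2.0195
  y_4 = 3.0368 - 0.01*30.368 = 2.7331
Step 5: grad_x = 2*6*-2.0195 = -24.2337, grad_y = 2*5*2.7331 = 27.3312
  x_5 = -2.0195 - 0.01*-24.2337 = -1.7771
  y_5 = 2.7331 - 0.01*27.3312 = 2.4598
f(-1.7771, 2.4598) = 6*(-1.7771)^2 + 5*2.4598^2 = 49.2025


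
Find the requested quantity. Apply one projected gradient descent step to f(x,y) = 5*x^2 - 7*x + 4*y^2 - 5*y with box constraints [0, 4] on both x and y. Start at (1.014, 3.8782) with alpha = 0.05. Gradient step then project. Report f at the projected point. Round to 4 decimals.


Step 1: Compute gradient at (1.014, 3.8782).
grad_x = 2*5*1.014 - 7 = 3.14
grad_y = 2*4*3.8782 - 5 = 26.0256
Step 2: Gradient step.
x_raw = 1.014 - 0.05*3.14 = 0.857
y_raw = 3.8782 - 0.05*26.0256 = 2.5769
Step 3: Project onto [0, 4].
x_proj = clip(0.857) = 0.857
y_proj = clip(2.5769) = 2.5769
Step 4: Evaluate f.
f(0.857, 2.5769) = 11.3507


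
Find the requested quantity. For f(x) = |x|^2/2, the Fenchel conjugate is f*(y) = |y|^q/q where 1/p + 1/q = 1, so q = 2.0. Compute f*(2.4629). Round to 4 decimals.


The conjugate exponent q satisfies 1/p + 1/q = 1.
p = 2, so q = 2/(2 - 1) = 2.0
|y|^q = 2.4629^2.0 = 6.0659
f*(2.4629) = 6.0659 / 2.0 = 3.0329


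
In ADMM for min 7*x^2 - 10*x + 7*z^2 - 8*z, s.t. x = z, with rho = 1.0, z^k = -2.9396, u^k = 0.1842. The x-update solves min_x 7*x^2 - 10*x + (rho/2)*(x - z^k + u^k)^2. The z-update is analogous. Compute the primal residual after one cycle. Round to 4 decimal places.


ADMM iteration with rho = 1.0, z^k = -2.9396, u^k = 0.1842
Step 1: x-update.
Minimize 7*x^2 - 10*x + (1.0/2)*(x + 2.9396 + 0.1842)^2
FOC: (2*7 + 1.0)*x = 10 + 1.0*(-2.9396 - 0.1842)
x^{k+1} = 0.4584
Step 2: z-update.
Minimize 7*z^2 - 8*z + (1.0/2)*(0.4584 - z + 0.1842)^2
FOC: (2*7 + 1.0)*z = 8 + 1.0*(0.4584 + 0.1842)
z^{k+1} = 0.5762
Step 3: u-update.
u^{k+1} = 0.1842 + 0.4584 - 0.5762 = 0.0664
Step 4: Primal residual = |0.4584 - 0.5762| = 0.1178


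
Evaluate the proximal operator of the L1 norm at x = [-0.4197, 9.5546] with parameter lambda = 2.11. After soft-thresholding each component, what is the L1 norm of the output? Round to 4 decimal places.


Soft-thresholding with lambda = 2.11:
prox(-0.4197) = sign(-0.4197)*max(|-0.4197| - 2.11, 0) = 0.0
prox(9.5546) = sign(9.5546)*max(|9.5546| - 2.11, 0) = 7.4446
prox(x) = [0.0, 7.4446]
||prox(x)||_1 = 0.0 + 7.4446 = 7.4446


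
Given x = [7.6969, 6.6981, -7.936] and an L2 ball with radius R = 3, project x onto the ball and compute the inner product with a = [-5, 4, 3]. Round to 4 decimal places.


Step 1: Compute ||x|| (intermediates to 6 decimals).
||x|| = sqrt(7.6969^2 + 6.6981^2 + (-7.936)^2) = 12.92621
Step 2: Project.
Since ||x|| > R, scale = R/||x|| = 3/12.92621 = 0.232087, proj(x) = scale * x
proj(x) = [1.78635, 1.554542, -1.841842]
Step 3: Dot product.
a^T * proj(x) = -5*1.78635 + 4*1.554542 + 3*(-1.841842) = -8.2391


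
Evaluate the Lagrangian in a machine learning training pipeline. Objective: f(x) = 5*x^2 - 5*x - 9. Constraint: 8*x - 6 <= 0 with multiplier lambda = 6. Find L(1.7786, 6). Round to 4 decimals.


Step 1: Evaluate f(x).
f(1.7786) = 5*1.7786^2 - 5*1.7786 - 9 = -2.0759
Step 2: Evaluate g(x).
g(1.7786) = 8*1.7786 - 6 = 8.2288
Step 3: Compute Lagrangian.
L = -2.0759 + 6*8.2288 = 47.2969


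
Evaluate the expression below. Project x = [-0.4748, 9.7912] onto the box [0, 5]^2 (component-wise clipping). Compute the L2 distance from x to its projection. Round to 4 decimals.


Project each component onto [0, 5].
clip(-0.4748) = 0.0, clip(9.7912) = 5.0
Projection = [0.0, 5.0]
Squared diffs: [0.2254, 22.9556]
Distance = sqrt(23.181) = 4.8147


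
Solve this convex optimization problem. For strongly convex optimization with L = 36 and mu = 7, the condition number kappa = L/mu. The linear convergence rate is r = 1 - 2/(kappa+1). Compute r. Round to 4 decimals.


Step 1: Compute the condition number.
kappa = L/mu = 36/7 = 5.1429
Step 2: Compute the convergence rate.
r = 1 - 2/(kappa + 1) = 1 - 2*mu/(L + mu) = (L - mu)/(L + mu) = 29/43 = 0.6744


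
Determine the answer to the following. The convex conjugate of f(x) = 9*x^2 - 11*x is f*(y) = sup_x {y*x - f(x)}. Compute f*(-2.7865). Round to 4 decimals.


f*(y) = sup_x {y*x - a*x^2 - b*x} = sup_x {(y-b)*x - a*x^2}
FOC: (y - b) - 2a*x = 0 => x* = (y - b)/(2a)
x* = (-2.7865 + 11)/(2*9) = 0.4563
f*(-2.7865) = (y-b)^2/(4a) = (-2.7865 + 11)^2/(4*9)
= 67.4616/36 = 1.8739


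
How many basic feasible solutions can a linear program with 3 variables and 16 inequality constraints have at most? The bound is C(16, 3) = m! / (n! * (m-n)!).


Each vertex corresponds to some choice of n active constraints out of m, so the number of vertices is at most C(m, n) = m! / (n!(m-n)!).
m = 16, n = 3
Numerator: 16 * 15 * 14
Denominator: 3! = 6
C(16, 3) = 560


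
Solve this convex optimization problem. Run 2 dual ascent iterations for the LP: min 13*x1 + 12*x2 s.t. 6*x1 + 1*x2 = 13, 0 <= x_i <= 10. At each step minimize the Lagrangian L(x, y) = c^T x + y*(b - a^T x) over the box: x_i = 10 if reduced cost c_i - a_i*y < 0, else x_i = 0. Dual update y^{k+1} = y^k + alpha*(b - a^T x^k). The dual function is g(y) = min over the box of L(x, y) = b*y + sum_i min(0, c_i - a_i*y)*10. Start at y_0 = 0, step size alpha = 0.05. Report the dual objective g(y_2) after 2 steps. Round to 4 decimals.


Dual ascent for LP: min 13*x1 + 12*x2, 6*x1 + 1*x2 = 13, 0 <= x_i <= 10
Step 1: y^k = 0.0, reduced costs: (13.0, 12.0)
  x^k = (0.0, 0.0), subgradient = b - a^T x = 13.0
  y^{k+1} = 0.0 + 0.05*13.0 = 0.65
Step 2: y^k = 0.65, reduced costs: (9.1, 11.35)
  x^k = (0.0, 0.0), subgradient = b - a^T x = 13.0
  y^{k+1} = 0.65 + 0.05*13.0 = 1.3
Dual objective at y_2 = 1.3: reduced costs (5.2, 10.7), box minimizer x = (0.0, 0.0)
g(y_2) = b*y + (c1 - a1*y)*x1 + (c2 - a2*y)*x2 = 13*1.3 + 5.2*0.0 + 10.7*0.0 = 16.9 + 0.0 + 0.0 = 16.9


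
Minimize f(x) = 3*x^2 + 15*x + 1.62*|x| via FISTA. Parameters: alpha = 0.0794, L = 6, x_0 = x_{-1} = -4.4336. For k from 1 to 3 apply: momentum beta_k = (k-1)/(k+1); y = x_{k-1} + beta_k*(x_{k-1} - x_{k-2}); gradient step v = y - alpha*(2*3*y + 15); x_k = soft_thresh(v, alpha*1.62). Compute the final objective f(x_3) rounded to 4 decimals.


FISTA on f(x) = 3*x^2 + 15*x + 1.62*|x|
L = 6, alpha = 0.0794
Iteration 1: beta = 0.0, y = -4.4336 + 0.0*(-4.4336 + 4.4336) = -4.4336
  grad(y) = -11.6016, v = y - alpha*grad = -3.5124
  prox(v) = soft_thresh(-3.5124, 0.1286) = -3.3838
Iteration 2: beta = 0.3333, y = -3.3838 + 0.3333*(-3.3838 + 4.4336) = -3.0339
  grad(y) = -3.2032, v = y - alpha*grad = -2.7795
  prox(v) = soft_thresh(-2.7795, 0.1286) = -2.6509
Iteration 3: beta = 0.5, y = -2.6509 + 0.5*(-2.6509 + 3.3838) = -2.2845
  grad(y) = 1.2932, v = y - alpha*grad = -2.3871
  prox(v) = soft_thresh(-2.3871, 0.1286) = -2.2585
f(x_3) = 3*(-2.2585)^2 + 15*(-2.2585) + 1.62*|-2.2585| = -14.9163


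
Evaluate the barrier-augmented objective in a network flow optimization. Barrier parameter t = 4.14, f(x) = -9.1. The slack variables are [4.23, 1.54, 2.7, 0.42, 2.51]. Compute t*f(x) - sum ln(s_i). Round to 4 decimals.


Step 1: Compute log-barrier.
ln values: [1.4422, 0.4318, 0.9933, -0.8675, 0.9203]
phi = -(1.4422 + 0.4318 + 0.9933 - 0.8675 + 0.9203) = -2.92
Step 2: Compute augmented objective.
t*f(x) = 4.14*-9.1 = -37.674
Total = -37.674 - 2.92 = -40.594


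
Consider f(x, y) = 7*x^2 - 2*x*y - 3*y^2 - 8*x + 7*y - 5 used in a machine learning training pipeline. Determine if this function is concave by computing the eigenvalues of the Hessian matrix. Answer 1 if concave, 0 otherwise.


The Hessian of f(x,y) = 7*x^2 - 2*x*y - 3*y^2 - 8*x + 7*y - 5 is:
H = [[14, -2], [-2, -6]]
Trace = 14 - 6 = 8
Determinant = 14*-6 - (-2)^2 = -88
Discriminant = (8)^2 - 4*-88 = 416.0
Eigenvalues: lambda_1 = -6.198, lambda_2 = 14.198
The function is not concave.

0


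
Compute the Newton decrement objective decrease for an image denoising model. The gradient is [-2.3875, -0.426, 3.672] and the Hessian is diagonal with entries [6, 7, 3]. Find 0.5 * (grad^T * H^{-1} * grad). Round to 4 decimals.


Step 1: H is diagonal, so H^(-1) * g = [-0.3979, -0.0609, 1.224].
Step 2: g^T H^(-1) g = sum_i g_i^2 / H_ii
  = (-2.3875)^2/6 + (-0.426)^2/7 + (3.672)^2/3
  = 0.95 + 0.0259 + 4.4945 = 5.4705
Step 3: Objective decrease = 0.5 * g^T H^(-1) g = 2.7352


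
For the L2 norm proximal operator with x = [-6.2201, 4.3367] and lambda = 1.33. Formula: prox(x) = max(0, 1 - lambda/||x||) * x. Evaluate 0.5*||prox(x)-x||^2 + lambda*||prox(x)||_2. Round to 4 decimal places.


Step 1: Compute ||x||.
||x|| = 7.5827
Step 2: Compute scaling factor.
scale = max(0, 1 - 1.33/7.5827) = 0.8246
Step 3: prox(x) = [-5.1291, 3.576]
||prox(x)|| = 6.2527
Step 4: Proximal objective.
0.5*||prox-x||^2 = 0.8845
lambda*||prox|| = 8.3161
Total = 9.2005


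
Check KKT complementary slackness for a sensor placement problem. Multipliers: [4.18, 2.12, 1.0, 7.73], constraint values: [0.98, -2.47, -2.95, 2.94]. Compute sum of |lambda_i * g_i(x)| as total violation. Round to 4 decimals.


KKT complementary slackness check:
lambda_1 * g_1 = 4.18 * 0.98 = 4.0964
lambda_2 * g_2 = 2.12 * -2.47 = -5.2364
lambda_3 * g_3 = 1.0 * -2.95 = -2.95
lambda_4 * g_4 = 7.73 * 2.94 = 22.7262
Total violation = 4.0964 + 5.2364 + 2.95 + 22.7262 = 35.009


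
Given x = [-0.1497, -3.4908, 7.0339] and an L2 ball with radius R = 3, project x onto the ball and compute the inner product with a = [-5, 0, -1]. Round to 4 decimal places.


Step 1: Compute ||x|| (intermediates to 6 decimals).
||x|| = sqrt((-0.1497)^2 + (-3.4908)^2 + 7.0339^2) = 7.853906
Step 2: Project.
Since ||x|| > R, scale = R/||x|| = 3/7.853906 = 0.381976, proj(x) = scale * x
proj(x) = [-0.057182, -1.333402, 2.686781]
Step 3: Dot product.
a^T * proj(x) = -5*(-0.057182) + 0*(-1.333402) - 1*2.686781 = -2.4009
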